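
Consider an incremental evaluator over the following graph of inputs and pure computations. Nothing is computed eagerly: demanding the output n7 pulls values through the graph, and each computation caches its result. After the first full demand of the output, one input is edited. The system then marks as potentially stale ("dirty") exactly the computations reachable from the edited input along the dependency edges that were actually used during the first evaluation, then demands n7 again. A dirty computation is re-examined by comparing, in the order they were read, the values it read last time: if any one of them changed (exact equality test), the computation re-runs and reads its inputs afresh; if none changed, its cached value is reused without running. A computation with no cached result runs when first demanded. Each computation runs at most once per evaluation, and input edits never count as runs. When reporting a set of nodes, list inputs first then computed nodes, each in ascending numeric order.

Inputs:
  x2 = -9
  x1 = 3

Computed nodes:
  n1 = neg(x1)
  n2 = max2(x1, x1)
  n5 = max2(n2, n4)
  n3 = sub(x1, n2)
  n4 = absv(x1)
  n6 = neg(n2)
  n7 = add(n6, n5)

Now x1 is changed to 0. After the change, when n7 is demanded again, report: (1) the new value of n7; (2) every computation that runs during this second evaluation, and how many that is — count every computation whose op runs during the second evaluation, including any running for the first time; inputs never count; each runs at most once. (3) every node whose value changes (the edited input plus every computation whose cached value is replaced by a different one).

Initial pass — values computed on the first demand:
  n2 = max2(3, 3) = 3
  n4 = absv(3) = 3
  n5 = max2(3, 3) = 3
  n6 = neg(3) = -3
  n7 = add(-3, 3) = 0

Second demand — change propagation:
  n2: re-runs because x1 3->0; x1 3->0; new result 0.
  n4: re-runs because x1 3->0; new result 0.
  n5: re-runs because n2 3->0; n4 3->0; new result 0.
  n6: re-runs because n2 3->0; new result 0.
  n7: re-runs because n6 -3->0; n5 3->0; new result 0 (unchanged).

n7 now evaluates to 0.
Run set: n2, n4, n5, n6, n7 (5 run).
Changed values: x1, n2, n4, n5, n6.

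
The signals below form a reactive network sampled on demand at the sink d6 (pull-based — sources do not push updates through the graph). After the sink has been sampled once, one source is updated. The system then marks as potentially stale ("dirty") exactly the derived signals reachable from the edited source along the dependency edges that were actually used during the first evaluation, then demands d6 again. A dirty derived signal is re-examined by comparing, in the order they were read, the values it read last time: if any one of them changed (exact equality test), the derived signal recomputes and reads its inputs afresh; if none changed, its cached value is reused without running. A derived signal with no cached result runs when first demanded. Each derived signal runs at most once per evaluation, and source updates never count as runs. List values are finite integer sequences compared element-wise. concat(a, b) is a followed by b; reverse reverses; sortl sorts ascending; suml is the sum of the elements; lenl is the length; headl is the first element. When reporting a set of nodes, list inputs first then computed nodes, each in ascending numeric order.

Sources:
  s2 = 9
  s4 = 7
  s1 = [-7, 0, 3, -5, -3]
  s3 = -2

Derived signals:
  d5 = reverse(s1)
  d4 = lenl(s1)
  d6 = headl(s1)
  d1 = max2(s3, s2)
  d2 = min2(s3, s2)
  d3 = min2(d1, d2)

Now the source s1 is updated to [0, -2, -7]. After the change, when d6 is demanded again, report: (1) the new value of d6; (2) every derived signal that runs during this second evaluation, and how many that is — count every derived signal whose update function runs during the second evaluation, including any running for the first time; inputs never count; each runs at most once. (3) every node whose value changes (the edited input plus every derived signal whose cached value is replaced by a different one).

Initial pass — values computed on the first demand:
  d6 = headl([-7, 0, 3, -5, -3]) = -7

Second demand — change propagation:
  d6: re-runs because s1 [-7, 0, 3, -5, -3]->[0, -2, -7]; new result 0.

d6 now evaluates to 0.
Run set: d6 (1 run).
Changed values: s1, d6.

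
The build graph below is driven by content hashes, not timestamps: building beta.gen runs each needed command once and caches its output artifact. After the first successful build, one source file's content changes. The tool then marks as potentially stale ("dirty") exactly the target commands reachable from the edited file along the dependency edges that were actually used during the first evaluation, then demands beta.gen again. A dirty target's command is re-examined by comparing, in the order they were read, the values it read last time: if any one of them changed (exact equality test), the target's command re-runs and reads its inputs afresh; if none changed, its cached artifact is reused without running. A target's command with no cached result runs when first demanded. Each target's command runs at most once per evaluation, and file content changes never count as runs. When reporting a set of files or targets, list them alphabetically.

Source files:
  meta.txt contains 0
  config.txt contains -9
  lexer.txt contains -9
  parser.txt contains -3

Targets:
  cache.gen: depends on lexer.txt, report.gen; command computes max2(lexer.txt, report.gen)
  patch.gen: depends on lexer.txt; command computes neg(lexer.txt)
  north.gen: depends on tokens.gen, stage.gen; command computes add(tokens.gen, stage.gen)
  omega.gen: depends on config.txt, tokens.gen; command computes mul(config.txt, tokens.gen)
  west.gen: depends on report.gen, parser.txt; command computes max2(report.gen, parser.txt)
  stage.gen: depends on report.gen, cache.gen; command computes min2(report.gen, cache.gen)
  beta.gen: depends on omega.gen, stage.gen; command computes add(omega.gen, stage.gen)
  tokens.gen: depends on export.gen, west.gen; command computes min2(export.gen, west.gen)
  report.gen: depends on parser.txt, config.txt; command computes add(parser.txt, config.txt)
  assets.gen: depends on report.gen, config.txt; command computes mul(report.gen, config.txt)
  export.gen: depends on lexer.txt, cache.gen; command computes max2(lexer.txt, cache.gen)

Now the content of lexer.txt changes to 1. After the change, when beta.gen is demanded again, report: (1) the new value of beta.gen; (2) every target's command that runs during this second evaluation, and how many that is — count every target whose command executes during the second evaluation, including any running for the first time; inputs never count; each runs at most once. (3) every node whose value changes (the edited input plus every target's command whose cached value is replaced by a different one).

beta.gen now evaluates to 15.
Run set: beta.gen, cache.gen, export.gen, omega.gen, stage.gen, tokens.gen (6 run).
Changed values: beta.gen, cache.gen, export.gen, lexer.txt, omega.gen, tokens.gen.

Initial pass — values computed on the first demand:
  report.gen = add(-3, -9) = -12
  cache.gen = max2(-9, -12) = -9
  export.gen = max2(-9, -9) = -9
  stage.gen = min2(-12, -9) = -12
  west.gen = max2(-12, -3) = -3
  tokens.gen = min2(-9, -3) = -9
  omega.gen = mul(-9, -9) = 81
  beta.gen = add(81, -12) = 69

Second demand — change propagation:
  cache.gen: re-runs because lexer.txt -9->1; new result 1.
  export.gen: re-runs because lexer.txt -9->1; cache.gen -9->1; new result 1.
  stage.gen: re-runs because cache.gen -9->1; new result -12 (unchanged).
  tokens.gen: re-runs because export.gen -9->1; new result -3.
  omega.gen: re-runs because tokens.gen -9->-3; new result 27.
  beta.gen: re-runs because omega.gen 81->27; new result 15.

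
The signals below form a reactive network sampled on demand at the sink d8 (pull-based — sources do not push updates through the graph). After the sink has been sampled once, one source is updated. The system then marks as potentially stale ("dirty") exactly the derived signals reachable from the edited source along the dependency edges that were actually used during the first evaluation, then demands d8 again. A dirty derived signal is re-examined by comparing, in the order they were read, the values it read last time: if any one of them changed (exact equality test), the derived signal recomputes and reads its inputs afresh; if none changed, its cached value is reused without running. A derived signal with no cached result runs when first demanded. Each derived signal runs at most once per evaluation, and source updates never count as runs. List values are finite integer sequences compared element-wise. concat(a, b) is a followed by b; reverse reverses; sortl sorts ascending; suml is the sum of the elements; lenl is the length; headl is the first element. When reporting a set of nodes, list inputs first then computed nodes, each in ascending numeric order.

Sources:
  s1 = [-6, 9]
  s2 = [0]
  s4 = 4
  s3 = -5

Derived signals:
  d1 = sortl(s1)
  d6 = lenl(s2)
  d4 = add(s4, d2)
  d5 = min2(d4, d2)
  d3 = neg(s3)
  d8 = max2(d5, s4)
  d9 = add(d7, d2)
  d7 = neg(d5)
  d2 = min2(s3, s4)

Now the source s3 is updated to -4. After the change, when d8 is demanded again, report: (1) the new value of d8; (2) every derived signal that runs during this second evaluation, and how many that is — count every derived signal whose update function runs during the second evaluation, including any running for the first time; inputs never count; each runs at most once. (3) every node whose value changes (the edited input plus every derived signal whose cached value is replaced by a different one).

d8 now evaluates to 4.
Run set: d2, d4, d5, d8 (4 run).
Changed values: s3, d2, d4, d5.

Initial pass — values computed on the first demand:
  d2 = min2(-5, 4) = -5
  d4 = add(4, -5) = -1
  d5 = min2(-1, -5) = -5
  d8 = max2(-5, 4) = 4

Second demand — change propagation:
  d2: re-runs because s3 -5->-4; new result -4.
  d4: re-runs because d2 -5->-4; new result 0.
  d5: re-runs because d4 -1->0; d2 -5->-4; new result -4.
  d8: re-runs because d5 -5->-4; new result 4 (unchanged).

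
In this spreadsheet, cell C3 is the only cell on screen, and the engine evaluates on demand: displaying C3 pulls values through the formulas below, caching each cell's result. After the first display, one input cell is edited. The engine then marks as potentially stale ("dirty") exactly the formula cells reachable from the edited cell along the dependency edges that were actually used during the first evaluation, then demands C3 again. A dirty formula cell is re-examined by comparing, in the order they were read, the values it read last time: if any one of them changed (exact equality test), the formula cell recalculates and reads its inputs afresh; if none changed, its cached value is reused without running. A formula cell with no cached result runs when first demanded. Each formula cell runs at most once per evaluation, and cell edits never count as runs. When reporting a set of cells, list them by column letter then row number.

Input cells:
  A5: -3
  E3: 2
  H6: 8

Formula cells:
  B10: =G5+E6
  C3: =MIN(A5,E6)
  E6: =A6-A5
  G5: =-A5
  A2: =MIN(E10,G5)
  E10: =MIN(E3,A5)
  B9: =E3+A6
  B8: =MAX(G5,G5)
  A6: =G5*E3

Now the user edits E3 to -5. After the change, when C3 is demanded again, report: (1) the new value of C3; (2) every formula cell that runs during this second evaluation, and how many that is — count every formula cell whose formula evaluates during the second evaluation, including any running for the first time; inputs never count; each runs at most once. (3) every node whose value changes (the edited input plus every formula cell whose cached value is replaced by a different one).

C3 now evaluates to -12.
Run set: A6, C3, E6 (3 run).
Changed values: A6, C3, E3, E6.

Initial pass — values computed on the first demand:
  G5 = -(-3) = 3
  A6 = 3 * 2 = 6
  E6 = 6 - -3 = 9
  C3 = MIN(-3, 9) = -3

Second demand — change propagation:
  A6: re-runs because E3 2->-5; new result -15.
  E6: re-runs because A6 6->-15; new result -12.
  C3: re-runs because E6 9->-12; new result -12.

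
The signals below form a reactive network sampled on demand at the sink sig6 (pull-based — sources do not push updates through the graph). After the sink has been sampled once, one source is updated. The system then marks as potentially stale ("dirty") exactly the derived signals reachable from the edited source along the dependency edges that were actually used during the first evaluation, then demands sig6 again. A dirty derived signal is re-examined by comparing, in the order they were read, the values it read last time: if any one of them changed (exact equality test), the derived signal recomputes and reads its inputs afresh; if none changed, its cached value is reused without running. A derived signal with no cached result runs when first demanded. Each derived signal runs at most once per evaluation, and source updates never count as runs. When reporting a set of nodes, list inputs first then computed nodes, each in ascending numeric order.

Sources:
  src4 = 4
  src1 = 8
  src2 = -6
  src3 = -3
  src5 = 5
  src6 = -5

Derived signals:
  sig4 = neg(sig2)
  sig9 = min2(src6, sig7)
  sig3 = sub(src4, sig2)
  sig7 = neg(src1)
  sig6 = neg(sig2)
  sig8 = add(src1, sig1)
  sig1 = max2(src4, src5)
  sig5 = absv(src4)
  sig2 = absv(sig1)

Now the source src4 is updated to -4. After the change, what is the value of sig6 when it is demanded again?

Initial pass — values computed on the first demand:
  sig1 = max2(4, 5) = 5
  sig2 = absv(5) = 5
  sig6 = neg(5) = -5

Second demand — change propagation:
  sig1: re-runs because src4 4->-4; new result 5 (unchanged).
  sig2: re-examined; everything it read last time is the same (sig1 unchanged) — cache 5 kept, no run.
  sig6: re-examined; everything it read last time is the same (sig2 unchanged) — cache -5 kept, no run.

The important point: sig1 recomputes to an identical value, and the output ends up unchanged.

sig6 now evaluates to -5.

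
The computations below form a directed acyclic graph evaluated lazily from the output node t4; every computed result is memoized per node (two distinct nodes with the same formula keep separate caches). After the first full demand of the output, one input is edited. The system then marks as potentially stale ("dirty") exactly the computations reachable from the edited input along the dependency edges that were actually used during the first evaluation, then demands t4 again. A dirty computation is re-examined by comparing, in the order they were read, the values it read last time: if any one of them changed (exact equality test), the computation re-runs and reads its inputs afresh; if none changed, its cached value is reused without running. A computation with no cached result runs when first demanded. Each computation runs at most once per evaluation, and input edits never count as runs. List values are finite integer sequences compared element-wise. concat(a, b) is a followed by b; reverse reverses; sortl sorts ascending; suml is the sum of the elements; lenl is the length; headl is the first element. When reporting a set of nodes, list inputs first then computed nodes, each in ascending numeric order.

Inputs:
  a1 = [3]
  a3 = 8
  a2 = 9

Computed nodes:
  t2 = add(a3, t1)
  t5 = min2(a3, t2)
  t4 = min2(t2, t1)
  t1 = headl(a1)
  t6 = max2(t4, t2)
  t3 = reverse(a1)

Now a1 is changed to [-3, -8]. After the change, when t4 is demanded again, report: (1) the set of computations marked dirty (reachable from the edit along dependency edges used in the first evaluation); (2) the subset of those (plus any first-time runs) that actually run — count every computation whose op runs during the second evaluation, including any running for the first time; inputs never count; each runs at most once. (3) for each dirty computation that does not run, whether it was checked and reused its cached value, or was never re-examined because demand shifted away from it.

The edit dirties: t1, t2, t4.
3 computations run: t1, t2, t4.
No dirty computation escaped a run.

First demand of the output computes:
  t1 = headl([3]) = 3
  t2 = add(8, 3) = 11
  t4 = min2(11, 3) = 3

After the edit, cleaning proceeds:
  t1: a read changed (a1 [3]->[-3, -8]) — executes, giving -3.
  t2: a read changed (t1 3->-3) — executes, giving 5.
  t4: a read changed (t2 11->5; t1 3->-3) — executes, giving -3.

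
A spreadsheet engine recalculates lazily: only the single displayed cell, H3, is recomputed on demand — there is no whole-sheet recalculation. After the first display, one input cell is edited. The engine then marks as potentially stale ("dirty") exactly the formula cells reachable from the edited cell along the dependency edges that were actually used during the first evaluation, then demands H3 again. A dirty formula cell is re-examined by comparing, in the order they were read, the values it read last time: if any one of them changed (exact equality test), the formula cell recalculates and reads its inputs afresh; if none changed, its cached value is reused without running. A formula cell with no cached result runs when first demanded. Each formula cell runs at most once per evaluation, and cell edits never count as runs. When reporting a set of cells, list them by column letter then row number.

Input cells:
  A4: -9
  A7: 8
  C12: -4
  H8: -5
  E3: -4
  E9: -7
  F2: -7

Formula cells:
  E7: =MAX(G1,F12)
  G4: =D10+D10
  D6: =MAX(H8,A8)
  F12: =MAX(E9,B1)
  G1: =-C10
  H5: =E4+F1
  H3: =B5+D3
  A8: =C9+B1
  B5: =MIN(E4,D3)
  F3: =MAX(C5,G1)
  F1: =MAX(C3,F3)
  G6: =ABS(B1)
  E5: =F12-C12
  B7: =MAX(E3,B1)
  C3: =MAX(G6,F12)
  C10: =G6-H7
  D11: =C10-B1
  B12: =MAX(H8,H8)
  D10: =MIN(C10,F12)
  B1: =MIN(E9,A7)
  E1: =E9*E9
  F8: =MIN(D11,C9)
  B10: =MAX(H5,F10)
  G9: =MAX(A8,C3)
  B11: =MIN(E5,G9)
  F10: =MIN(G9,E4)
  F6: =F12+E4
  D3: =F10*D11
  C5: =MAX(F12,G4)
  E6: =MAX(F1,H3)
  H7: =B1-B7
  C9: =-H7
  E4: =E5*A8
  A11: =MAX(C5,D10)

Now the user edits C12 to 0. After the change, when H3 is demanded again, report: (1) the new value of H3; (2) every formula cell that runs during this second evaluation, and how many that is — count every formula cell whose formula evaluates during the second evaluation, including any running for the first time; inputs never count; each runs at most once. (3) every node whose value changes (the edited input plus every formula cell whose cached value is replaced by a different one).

New value of H3: 147.
Formula cells that run: B5, E4, E5, F10, H3 — 5 in total.
Values that change: B5, C12, E4, E5, H3.
Key observation: the cutoff stops propagation at D3 — its inputs' values are unchanged, so it reuses its cache.

First evaluation (everything demanded from the output):
  B1 = MIN(-7, 8) = -7
  B7 = MAX(-4, -7) = -4
  F12 = MAX(-7, -7) = -7
  E5 = -7 - -4 = -3
  G6 = ABS(-7) = 7
  C3 = MAX(7, -7) = 7
  H7 = -7 - -4 = -3
  C9 = -(-3) = 3
  A8 = 3 + -7 = -4
  C10 = 7 - -3 = 10
  D11 = 10 - -7 = 17
  E4 = -3 * -4 = 12
  G9 = MAX(-4, 7) = 7
  F10 = MIN(7, 12) = 7
  D3 = 7 * 17 = 119
  B5 = MIN(12, 119) = 12
  H3 = 12 + 119 = 131

Propagation after the edit:
  E5: runs — C12 -4->0; result -7.
  E4: runs — E5 -3->-7; result 28.
  F10: runs — E4 12->28; result 7 (same value as before).
  D3: checked — values it read are unchanged (F10 unchanged, D11 unchanged); reused cached 119 without running.
  B5: runs — E4 12->28; result 28.
  H3: runs — B5 12->28; result 147.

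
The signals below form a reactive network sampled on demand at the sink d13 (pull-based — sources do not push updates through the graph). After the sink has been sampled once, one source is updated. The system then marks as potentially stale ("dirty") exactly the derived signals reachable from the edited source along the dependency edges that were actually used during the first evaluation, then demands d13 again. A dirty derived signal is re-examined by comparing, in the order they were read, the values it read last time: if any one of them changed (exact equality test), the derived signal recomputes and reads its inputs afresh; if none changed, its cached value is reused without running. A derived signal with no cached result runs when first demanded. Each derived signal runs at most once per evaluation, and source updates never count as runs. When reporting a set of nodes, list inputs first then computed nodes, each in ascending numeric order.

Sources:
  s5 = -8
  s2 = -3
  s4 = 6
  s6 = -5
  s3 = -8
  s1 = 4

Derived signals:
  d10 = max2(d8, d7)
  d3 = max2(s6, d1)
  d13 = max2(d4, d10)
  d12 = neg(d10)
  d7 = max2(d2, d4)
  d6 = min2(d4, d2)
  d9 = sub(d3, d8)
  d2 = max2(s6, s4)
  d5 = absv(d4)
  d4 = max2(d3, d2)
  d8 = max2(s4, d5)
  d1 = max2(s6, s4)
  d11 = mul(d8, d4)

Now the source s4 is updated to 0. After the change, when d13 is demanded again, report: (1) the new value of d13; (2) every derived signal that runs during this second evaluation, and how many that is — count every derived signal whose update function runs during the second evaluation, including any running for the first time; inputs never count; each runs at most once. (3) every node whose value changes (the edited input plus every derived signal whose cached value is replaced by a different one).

Initial pass — values computed on the first demand:
  d1 = max2(-5, 6) = 6
  d2 = max2(-5, 6) = 6
  d3 = max2(-5, 6) = 6
  d4 = max2(6, 6) = 6
  d5 = absv(6) = 6
  d7 = max2(6, 6) = 6
  d8 = max2(6, 6) = 6
  d10 = max2(6, 6) = 6
  d13 = max2(6, 6) = 6

Second demand — change propagation:
  d1: re-runs because s4 6->0; new result 0.
  d2: re-runs because s4 6->0; new result 0.
  d3: re-runs because d1 6->0; new result 0.
  d4: re-runs because d3 6->0; d2 6->0; new result 0.
  d5: re-runs because d4 6->0; new result 0.
  d7: re-runs because d2 6->0; d4 6->0; new result 0.
  d8: re-runs because s4 6->0; d5 6->0; new result 0.
  d10: re-runs because d8 6->0; d7 6->0; new result 0.
  d13: re-runs because d4 6->0; d10 6->0; new result 0.

d13 now evaluates to 0.
Run set: d1, d2, d3, d4, d5, d7, d8, d10, d13 (9 run).
Changed values: s4, d1, d2, d3, d4, d5, d7, d8, d10, d13.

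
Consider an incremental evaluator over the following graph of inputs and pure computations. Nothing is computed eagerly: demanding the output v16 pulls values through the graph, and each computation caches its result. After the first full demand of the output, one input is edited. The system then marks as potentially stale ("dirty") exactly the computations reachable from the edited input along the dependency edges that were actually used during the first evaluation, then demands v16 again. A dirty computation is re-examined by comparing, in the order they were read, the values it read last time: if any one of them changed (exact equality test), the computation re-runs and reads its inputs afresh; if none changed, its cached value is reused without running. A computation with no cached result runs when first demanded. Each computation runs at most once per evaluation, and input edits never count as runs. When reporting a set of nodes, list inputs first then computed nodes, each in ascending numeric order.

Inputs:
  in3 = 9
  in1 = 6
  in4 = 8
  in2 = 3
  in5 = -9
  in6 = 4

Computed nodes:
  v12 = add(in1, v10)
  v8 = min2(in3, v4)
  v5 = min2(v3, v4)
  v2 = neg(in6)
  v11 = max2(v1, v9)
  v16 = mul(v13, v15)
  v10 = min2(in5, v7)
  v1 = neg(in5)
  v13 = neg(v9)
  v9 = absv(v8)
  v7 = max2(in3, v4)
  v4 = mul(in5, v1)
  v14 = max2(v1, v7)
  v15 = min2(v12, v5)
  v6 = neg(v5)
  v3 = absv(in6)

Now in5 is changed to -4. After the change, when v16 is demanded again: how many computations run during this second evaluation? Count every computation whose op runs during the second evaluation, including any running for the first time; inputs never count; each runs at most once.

Run set: v1, v4, v5, v7, v8, v9, v10, v12, v13, v15, v16 (11 run).

Initial pass — values computed on the first demand:
  v1 = neg(-9) = 9
  v3 = absv(4) = 4
  v4 = mul(-9, 9) = -81
  v5 = min2(4, -81) = -81
  v7 = max2(9, -81) = 9
  v8 = min2(9, -81) = -81
  v9 = absv(-81) = 81
  v10 = min2(-9, 9) = -9
  v12 = add(6, -9) = -3
  v13 = neg(81) = -81
  v15 = min2(-3, -81) = -81
  v16 = mul(-81, -81) = 6561

Second demand — change propagation:
  v1: re-runs because in5 -9->-4; new result 4.
  v4: re-runs because in5 -9->-4; v1 9->4; new result -16.
  v5: re-runs because v4 -81->-16; new result -16.
  v7: re-runs because v4 -81->-16; new result 9 (unchanged).
  v8: re-runs because v4 -81->-16; new result -16.
  v9: re-runs because v8 -81->-16; new result 16.
  v10: re-runs because in5 -9->-4; new result -4.
  v12: re-runs because v10 -9->-4; new result 2.
  v13: re-runs because v9 81->16; new result -16.
  v15: re-runs because v12 -3->2; v5 -81->-16; new result -16.
  v16: re-runs because v13 -81->-16; v15 -81->-16; new result 256.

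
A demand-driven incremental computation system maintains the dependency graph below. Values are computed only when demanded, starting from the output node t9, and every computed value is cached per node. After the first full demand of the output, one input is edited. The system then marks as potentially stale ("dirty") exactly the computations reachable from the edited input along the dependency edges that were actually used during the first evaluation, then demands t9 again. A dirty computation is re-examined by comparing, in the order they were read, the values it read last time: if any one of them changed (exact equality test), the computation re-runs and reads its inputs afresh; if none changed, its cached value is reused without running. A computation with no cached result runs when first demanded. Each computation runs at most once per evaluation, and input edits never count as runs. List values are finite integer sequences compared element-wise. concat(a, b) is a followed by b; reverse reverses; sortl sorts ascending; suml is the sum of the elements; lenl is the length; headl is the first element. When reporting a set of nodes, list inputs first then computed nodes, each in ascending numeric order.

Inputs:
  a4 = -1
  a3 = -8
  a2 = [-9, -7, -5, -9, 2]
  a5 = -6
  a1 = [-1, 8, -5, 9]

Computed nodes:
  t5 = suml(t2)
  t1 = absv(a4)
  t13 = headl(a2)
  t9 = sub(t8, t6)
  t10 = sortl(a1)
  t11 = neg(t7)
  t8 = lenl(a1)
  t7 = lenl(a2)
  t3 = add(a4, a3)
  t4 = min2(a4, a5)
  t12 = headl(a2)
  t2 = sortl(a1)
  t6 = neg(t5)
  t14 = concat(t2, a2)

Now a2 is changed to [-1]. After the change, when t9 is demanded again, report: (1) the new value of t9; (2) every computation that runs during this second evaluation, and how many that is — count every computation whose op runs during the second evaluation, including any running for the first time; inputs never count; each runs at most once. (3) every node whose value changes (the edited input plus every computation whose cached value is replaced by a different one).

New value of t9: 15.
Computations that run: none — 0 in total.
Values that change: a2.
Key observation: a2 is never demanded by the output, so the edit triggers no recomputation at all.

First evaluation (everything demanded from the output):
  t2 = sortl([-1, 8, -5, 9]) = [-5, -1, 8, 9]
  t5 = suml([-5, -1, 8, 9]) = 11
  t6 = neg(11) = -11
  t8 = lenl([-1, 8, -5, 9]) = 4
  t9 = sub(4, -11) = 15

Propagation after the edit:
  a2 feeds no computation that the output demands — nothing is marked dirty and nothing runs.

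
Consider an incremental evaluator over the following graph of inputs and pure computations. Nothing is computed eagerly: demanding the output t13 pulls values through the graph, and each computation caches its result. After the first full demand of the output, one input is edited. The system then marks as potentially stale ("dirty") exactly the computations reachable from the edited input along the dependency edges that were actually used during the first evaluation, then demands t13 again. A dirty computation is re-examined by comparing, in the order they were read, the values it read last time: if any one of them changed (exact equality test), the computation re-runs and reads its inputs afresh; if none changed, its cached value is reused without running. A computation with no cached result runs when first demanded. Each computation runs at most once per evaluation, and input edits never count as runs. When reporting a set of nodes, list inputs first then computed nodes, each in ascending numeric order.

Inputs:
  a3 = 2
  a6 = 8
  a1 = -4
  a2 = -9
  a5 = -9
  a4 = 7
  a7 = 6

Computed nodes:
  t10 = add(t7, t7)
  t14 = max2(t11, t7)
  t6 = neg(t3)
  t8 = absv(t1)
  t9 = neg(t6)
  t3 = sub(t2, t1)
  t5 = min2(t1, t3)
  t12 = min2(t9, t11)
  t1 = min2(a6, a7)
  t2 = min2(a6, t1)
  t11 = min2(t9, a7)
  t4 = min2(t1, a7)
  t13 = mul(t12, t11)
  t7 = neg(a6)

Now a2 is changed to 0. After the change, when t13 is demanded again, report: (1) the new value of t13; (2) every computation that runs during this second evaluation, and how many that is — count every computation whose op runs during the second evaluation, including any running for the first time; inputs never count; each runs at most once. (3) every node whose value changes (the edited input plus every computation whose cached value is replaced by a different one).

t13 now evaluates to 0.
Run set: none (0 run).
Changed values: a2.
The important point: nothing the output needs ever reads a2, so the edit is invisible to it.

Initial pass — values computed on the first demand:
  t1 = min2(8, 6) = 6
  t2 = min2(8, 6) = 6
  t3 = sub(6, 6) = 0
  t6 = neg(0) = 0
  t9 = neg(0) = 0
  t11 = min2(0, 6) = 0
  t12 = min2(0, 0) = 0
  t13 = mul(0, 0) = 0

Second demand — change propagation:
  no demanded computation ever read a2, so the edit dirties nothing and nothing runs.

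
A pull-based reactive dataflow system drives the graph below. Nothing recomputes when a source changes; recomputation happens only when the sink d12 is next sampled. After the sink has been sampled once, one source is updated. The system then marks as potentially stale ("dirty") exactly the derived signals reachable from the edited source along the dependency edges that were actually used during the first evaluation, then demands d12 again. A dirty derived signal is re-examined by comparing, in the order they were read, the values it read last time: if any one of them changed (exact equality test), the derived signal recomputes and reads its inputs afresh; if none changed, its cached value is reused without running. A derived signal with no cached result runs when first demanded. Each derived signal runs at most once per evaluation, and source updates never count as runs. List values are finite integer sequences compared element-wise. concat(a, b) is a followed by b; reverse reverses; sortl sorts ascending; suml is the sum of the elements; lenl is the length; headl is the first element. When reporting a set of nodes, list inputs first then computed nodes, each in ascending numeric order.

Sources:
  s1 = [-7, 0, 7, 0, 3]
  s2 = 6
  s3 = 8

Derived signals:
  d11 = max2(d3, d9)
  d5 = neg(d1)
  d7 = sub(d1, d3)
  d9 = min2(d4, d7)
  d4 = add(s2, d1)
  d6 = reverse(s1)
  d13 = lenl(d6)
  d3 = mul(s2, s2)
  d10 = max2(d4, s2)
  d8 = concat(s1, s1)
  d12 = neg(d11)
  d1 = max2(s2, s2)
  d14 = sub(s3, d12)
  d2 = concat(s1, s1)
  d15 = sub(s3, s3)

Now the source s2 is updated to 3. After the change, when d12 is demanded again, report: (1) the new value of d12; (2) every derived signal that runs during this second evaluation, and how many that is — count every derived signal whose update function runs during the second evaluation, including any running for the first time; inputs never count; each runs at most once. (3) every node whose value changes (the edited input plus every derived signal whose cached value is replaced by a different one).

First evaluation (everything demanded from the output):
  d1 = max2(6, 6) = 6
  d3 = mul(6, 6) = 36
  d4 = add(6, 6) = 12
  d7 = sub(6, 36) = -30
  d9 = min2(12, -30) = -30
  d11 = max2(36, -30) = 36
  d12 = neg(36) = -36

Propagation after the edit:
  d1: runs — s2 6->3; s2 6->3; result 3.
  d3: runs — s2 6->3; s2 6->3; result 9.
  d4: runs — s2 6->3; d1 6->3; result 6.
  d7: runs — d1 6->3; d3 36->9; result -6.
  d9: runs — d4 12->6; d7 -30->-6; result -6.
  d11: runs — d3 36->9; d9 -30->-6; result 9.
  d12: runs — d11 36->9; result -9.

New value of d12: -9.
Derived signals that run: d1, d3, d4, d7, d9, d11, d12 — 7 in total.
Values that change: s2, d1, d3, d4, d7, d9, d11, d12.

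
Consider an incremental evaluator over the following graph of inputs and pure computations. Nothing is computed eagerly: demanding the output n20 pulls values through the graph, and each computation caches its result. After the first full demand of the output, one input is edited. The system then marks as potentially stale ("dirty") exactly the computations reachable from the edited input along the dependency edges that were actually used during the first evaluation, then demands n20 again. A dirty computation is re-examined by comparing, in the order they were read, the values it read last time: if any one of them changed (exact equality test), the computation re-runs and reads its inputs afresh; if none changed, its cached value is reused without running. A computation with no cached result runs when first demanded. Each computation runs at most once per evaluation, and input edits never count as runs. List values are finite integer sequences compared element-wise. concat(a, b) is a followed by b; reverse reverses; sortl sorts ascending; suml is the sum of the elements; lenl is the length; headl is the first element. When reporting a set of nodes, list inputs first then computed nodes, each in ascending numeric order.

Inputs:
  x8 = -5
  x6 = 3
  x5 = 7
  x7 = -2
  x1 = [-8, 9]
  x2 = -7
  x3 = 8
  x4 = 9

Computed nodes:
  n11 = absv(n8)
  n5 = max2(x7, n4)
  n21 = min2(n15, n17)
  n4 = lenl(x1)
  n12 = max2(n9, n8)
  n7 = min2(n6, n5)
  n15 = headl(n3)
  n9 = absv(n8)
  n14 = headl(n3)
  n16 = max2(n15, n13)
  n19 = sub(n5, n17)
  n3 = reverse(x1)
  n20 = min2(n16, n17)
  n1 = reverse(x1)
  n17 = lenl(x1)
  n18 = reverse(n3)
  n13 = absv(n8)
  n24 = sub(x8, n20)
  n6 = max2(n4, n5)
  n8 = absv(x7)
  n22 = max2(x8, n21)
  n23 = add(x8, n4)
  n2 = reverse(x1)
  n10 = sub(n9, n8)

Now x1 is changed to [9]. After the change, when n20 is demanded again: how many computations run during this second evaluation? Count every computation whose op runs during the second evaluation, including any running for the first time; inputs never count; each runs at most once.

Run set: n3, n15, n17, n20 (4 run).
The important point: at n16 every value read last time is unchanged, so the dirty flag clears without a run.

Initial pass — values computed on the first demand:
  n3 = reverse([-8, 9]) = [9, -8]
  n8 = absv(-2) = 2
  n13 = absv(2) = 2
  n15 = headl([9, -8]) = 9
  n16 = max2(9, 2) = 9
  n17 = lenl([-8, 9]) = 2
  n20 = min2(9, 2) = 2

Second demand — change propagation:
  n3: re-runs because x1 [-8, 9]->[9]; new result [9].
  n15: re-runs because n3 [9, -8]->[9]; new result 9 (unchanged).
  n16: re-examined; everything it read last time is the same (n15 unchanged, n13 unchanged) — cache 9 kept, no run.
  n17: re-runs because x1 [-8, 9]->[9]; new result 1.
  n20: re-runs because n17 2->1; new result 1.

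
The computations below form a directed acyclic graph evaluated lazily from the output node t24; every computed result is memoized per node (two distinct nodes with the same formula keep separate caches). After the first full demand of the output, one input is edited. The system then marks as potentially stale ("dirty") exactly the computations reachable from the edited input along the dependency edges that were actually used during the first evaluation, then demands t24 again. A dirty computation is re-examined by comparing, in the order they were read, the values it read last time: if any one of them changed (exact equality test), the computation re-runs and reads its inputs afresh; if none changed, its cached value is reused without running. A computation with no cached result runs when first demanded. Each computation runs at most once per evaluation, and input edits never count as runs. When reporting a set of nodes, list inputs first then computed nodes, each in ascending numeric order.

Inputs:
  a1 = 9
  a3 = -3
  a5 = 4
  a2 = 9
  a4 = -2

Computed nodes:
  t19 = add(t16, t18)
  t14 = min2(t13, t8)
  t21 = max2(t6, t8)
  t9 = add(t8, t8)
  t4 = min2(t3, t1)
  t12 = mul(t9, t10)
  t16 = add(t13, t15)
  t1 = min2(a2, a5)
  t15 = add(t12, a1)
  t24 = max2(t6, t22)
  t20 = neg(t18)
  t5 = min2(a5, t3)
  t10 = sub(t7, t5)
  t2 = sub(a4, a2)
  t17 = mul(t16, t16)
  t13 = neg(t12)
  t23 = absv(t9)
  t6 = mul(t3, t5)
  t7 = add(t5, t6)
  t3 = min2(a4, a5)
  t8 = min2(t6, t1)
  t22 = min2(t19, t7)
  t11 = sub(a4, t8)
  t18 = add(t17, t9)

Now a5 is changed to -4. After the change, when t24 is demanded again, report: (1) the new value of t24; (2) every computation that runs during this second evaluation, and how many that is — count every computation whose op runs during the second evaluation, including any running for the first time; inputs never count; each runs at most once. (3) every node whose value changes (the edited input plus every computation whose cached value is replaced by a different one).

Demanding t24 again yields 16.
16 computations run: t1, t3, t5, t6, t7, t8, t9, t10, t12, t13, t15, t16, t18, t19, t22, t24.
The nodes whose values change: a5, t1, t3, t5, t6, t7, t8, t9, t10, t12, t13, t15, t18, t19, t22, t24.
Note where the cutoff bites: t17 is checked, finds nothing changed, and keeps its cache.

First demand of the output computes:
  t1 = min2(9, 4) = 4
  t3 = min2(-2, 4) = -2
  t5 = min2(4, -2) = -2
  t6 = mul(-2, -2) = 4
  t7 = add(-2, 4) = 2
  t8 = min2(4, 4) = 4
  t9 = add(4, 4) = 8
  t10 = sub(2, -2) = 4
  t12 = mul(8, 4) = 32
  t13 = neg(32) = -32
  t15 = add(32, 9) = 41
  t16 = add(-32, 41) = 9
  t17 = mul(9, 9) = 81
  t18 = add(81, 8) = 89
  t19 = add(9, 89) = 98
  t22 = min2(98, 2) = 2
  t24 = max2(4, 2) = 4

After the edit, cleaning proceeds:
  t1: a read changed (a5 4->-4) — executes, giving -4.
  t3: a read changed (a5 4->-4) — executes, giving -4.
  t5: a read changed (a5 4->-4; t3 -2->-4) — executes, giving -4.
  t6: a read changed (t3 -2->-4; t5 -2->-4) — executes, giving 16.
  t7: a read changed (t5 -2->-4; t6 4->16) — executes, giving 12.
  t8: a read changed (t6 4->16; t1 4->-4) — executes, giving -4.
  t9: a read changed (t8 4->-4; t8 4->-4) — executes, giving -8.
  t10: a read changed (t7 2->12; t5 -2->-4) — executes, giving 16.
  t12: a read changed (t9 8->-8; t10 4->16) — executes, giving -128.
  t13: a read changed (t12 32->-128) — executes, giving 128.
  t15: a read changed (t12 32->-128) — executes, giving -119.
  t16: a read changed (t13 -32->128; t15 41->-119) — executes, giving 9 — identical to its old value.
  t17: dirty, but its reads are unchanged (t16 unchanged, t16 unchanged); cached 81 stands.
  t18: a read changed (t9 8->-8) — executes, giving 73.
  t19: a read changed (t18 89->73) — executes, giving 82.
  t22: a read changed (t19 98->82; t7 2->12) — executes, giving 12.
  t24: a read changed (t6 4->16; t22 2->12) — executes, giving 16.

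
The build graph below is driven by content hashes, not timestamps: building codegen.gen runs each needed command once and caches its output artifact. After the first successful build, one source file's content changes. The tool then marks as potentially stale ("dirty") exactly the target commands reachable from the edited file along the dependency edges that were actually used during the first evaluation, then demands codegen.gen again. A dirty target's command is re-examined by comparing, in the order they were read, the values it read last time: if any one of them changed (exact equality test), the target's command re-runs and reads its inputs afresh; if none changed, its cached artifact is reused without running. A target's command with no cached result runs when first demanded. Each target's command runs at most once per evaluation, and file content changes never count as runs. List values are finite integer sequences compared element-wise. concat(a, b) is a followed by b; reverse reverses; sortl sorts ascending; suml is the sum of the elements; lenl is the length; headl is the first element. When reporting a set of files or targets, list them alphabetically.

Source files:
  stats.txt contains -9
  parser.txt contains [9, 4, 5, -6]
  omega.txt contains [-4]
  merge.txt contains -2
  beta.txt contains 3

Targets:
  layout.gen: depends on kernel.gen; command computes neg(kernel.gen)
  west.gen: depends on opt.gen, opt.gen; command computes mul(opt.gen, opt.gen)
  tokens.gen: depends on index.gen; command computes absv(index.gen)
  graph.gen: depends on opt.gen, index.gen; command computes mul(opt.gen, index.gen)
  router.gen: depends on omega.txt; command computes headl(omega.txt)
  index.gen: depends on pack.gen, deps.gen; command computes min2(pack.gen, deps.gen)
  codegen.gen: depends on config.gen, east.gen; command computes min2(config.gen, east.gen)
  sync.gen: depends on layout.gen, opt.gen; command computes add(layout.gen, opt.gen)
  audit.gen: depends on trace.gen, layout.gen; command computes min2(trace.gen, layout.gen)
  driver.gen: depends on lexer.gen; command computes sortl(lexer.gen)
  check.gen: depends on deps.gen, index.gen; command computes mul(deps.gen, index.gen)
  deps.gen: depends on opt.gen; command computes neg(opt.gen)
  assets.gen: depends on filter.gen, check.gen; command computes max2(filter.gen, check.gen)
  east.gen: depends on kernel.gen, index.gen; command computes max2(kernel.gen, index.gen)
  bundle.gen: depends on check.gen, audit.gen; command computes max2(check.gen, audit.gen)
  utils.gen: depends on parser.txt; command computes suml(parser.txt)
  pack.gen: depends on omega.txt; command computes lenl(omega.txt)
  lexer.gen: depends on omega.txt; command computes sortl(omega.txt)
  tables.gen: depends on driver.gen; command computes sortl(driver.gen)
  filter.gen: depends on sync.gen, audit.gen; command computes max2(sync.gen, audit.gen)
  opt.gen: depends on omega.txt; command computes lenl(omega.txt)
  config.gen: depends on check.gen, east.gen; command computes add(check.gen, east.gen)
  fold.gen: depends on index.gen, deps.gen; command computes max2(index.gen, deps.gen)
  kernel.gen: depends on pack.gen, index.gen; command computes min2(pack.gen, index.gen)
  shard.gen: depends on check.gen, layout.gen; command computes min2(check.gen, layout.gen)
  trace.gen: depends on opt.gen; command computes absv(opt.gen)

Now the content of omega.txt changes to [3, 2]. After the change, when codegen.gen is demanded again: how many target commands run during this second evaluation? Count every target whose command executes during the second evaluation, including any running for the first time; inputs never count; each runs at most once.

Initial pass — values computed on the first demand:
  opt.gen = lenl([-4]) = 1
  deps.gen = neg(1) = -1
  pack.gen = lenl([-4]) = 1
  index.gen = min2(1, -1) = -1
  check.gen = mul(-1, -1) = 1
  kernel.gen = min2(1, -1) = -1
  east.gen = max2(-1, -1) = -1
  config.gen = add(1, -1) = 0
  codegen.gen = min2(0, -1) = -1

Second demand — change propagation:
  opt.gen: re-runs because omega.txt [-4]->[3, 2]; new result 2.
  deps.gen: re-runs because opt.gen 1->2; new result -2.
  pack.gen: re-runs because omega.txt [-4]->[3, 2]; new result 2.
  index.gen: re-runs because pack.gen 1->2; deps.gen -1->-2; new result -2.
  check.gen: re-runs because deps.gen -1->-2; index.gen -1->-2; new result 4.
  kernel.gen: re-runs because pack.gen 1->2; index.gen -1->-2; new result -2.
  east.gen: re-runs because kernel.gen -1->-2; index.gen -1->-2; new result -2.
  config.gen: re-runs because check.gen 1->4; east.gen -1->-2; new result 2.
  codegen.gen: re-runs because config.gen 0->2; east.gen -1->-2; new result -2.

Run set: check.gen, codegen.gen, config.gen, deps.gen, east.gen, index.gen, kernel.gen, opt.gen, pack.gen (9 run).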